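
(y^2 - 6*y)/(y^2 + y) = (y - 6)/(y + 1)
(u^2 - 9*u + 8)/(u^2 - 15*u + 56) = (u - 1)/(u - 7)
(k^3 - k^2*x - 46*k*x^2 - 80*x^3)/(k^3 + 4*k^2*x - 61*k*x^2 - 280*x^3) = (k + 2*x)/(k + 7*x)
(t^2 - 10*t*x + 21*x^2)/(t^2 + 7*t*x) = (t^2 - 10*t*x + 21*x^2)/(t*(t + 7*x))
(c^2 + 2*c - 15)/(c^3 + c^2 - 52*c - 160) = (c - 3)/(c^2 - 4*c - 32)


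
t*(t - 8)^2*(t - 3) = t^4 - 19*t^3 + 112*t^2 - 192*t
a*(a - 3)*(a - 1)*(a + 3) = a^4 - a^3 - 9*a^2 + 9*a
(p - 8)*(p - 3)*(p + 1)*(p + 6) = p^4 - 4*p^3 - 47*p^2 + 102*p + 144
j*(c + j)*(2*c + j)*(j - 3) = 2*c^2*j^2 - 6*c^2*j + 3*c*j^3 - 9*c*j^2 + j^4 - 3*j^3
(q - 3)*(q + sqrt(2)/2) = q^2 - 3*q + sqrt(2)*q/2 - 3*sqrt(2)/2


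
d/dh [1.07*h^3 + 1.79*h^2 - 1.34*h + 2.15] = 3.21*h^2 + 3.58*h - 1.34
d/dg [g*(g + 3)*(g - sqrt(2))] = g*(g + 3) + g*(g - sqrt(2)) + (g + 3)*(g - sqrt(2))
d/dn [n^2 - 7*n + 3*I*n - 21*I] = 2*n - 7 + 3*I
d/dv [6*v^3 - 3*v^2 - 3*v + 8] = 18*v^2 - 6*v - 3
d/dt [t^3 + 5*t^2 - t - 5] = 3*t^2 + 10*t - 1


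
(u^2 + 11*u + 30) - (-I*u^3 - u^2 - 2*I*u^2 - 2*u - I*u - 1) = I*u^3 + 2*u^2 + 2*I*u^2 + 13*u + I*u + 31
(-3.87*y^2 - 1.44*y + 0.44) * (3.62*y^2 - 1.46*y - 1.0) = -14.0094*y^4 + 0.4374*y^3 + 7.5652*y^2 + 0.7976*y - 0.44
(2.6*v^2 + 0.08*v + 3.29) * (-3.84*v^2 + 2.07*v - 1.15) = -9.984*v^4 + 5.0748*v^3 - 15.458*v^2 + 6.7183*v - 3.7835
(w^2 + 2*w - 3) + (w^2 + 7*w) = 2*w^2 + 9*w - 3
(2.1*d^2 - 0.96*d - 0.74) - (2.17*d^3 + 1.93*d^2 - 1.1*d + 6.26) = -2.17*d^3 + 0.17*d^2 + 0.14*d - 7.0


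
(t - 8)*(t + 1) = t^2 - 7*t - 8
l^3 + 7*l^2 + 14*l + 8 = (l + 1)*(l + 2)*(l + 4)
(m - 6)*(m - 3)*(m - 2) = m^3 - 11*m^2 + 36*m - 36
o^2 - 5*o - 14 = (o - 7)*(o + 2)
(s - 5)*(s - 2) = s^2 - 7*s + 10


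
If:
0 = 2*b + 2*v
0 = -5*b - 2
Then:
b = -2/5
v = 2/5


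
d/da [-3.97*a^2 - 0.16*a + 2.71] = -7.94*a - 0.16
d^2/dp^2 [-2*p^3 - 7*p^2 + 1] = -12*p - 14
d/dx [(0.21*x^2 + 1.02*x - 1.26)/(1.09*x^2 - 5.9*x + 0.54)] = (-2.3508*x^2 + 2.9736*x - 6.8832)/(1.1881*x^4 - 12.862*x^3 + 35.9872*x^2 - 6.372*x + 0.2916)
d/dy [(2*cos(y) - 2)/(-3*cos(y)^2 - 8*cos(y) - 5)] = 2*(-3*cos(y)^2 + 6*cos(y) + 13)*sin(y)/((cos(y) + 1)^2*(3*cos(y) + 5)^2)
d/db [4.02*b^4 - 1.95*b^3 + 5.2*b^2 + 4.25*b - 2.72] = 16.08*b^3 - 5.85*b^2 + 10.4*b + 4.25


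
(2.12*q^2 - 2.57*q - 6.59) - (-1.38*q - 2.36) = 2.12*q^2 - 1.19*q - 4.23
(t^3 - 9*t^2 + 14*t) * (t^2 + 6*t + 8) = t^5 - 3*t^4 - 32*t^3 + 12*t^2 + 112*t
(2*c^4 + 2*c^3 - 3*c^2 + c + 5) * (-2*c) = -4*c^5 - 4*c^4 + 6*c^3 - 2*c^2 - 10*c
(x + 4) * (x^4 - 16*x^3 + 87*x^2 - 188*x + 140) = x^5 - 12*x^4 + 23*x^3 + 160*x^2 - 612*x + 560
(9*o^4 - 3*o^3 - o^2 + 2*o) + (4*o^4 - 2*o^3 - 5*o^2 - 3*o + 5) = 13*o^4 - 5*o^3 - 6*o^2 - o + 5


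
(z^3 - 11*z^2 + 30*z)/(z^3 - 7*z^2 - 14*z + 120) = z/(z + 4)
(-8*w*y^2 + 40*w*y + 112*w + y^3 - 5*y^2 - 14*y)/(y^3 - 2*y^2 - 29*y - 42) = (-8*w + y)/(y + 3)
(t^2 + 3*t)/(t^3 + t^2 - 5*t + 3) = t/(t^2 - 2*t + 1)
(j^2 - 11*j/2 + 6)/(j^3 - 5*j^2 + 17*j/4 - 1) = 2*(2*j - 3)/(4*j^2 - 4*j + 1)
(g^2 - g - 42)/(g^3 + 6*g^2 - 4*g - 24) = (g - 7)/(g^2 - 4)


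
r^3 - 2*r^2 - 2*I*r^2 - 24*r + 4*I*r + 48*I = (r - 6)*(r + 4)*(r - 2*I)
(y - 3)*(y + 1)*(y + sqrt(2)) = y^3 - 2*y^2 + sqrt(2)*y^2 - 3*y - 2*sqrt(2)*y - 3*sqrt(2)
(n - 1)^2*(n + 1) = n^3 - n^2 - n + 1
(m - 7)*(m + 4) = m^2 - 3*m - 28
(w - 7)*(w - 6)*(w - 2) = w^3 - 15*w^2 + 68*w - 84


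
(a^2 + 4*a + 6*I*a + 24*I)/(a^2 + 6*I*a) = (a + 4)/a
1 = 1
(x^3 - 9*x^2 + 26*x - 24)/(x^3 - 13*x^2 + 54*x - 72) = (x - 2)/(x - 6)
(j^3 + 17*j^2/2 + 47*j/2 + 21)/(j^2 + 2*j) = j + 13/2 + 21/(2*j)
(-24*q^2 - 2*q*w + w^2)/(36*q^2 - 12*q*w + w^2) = (-4*q - w)/(6*q - w)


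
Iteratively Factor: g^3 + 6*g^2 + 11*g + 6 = (g + 3)*(g^2 + 3*g + 2) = (g + 1)*(g + 3)*(g + 2)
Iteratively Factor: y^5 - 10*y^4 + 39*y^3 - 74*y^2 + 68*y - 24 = (y - 2)*(y^4 - 8*y^3 + 23*y^2 - 28*y + 12) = (y - 2)^2*(y^3 - 6*y^2 + 11*y - 6) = (y - 2)^3*(y^2 - 4*y + 3) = (y - 3)*(y - 2)^3*(y - 1)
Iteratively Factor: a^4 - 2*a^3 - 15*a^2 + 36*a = (a + 4)*(a^3 - 6*a^2 + 9*a) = (a - 3)*(a + 4)*(a^2 - 3*a) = (a - 3)^2*(a + 4)*(a)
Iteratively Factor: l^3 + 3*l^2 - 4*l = (l + 4)*(l^2 - l) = l*(l + 4)*(l - 1)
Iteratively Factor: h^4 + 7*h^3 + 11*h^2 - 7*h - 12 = (h + 4)*(h^3 + 3*h^2 - h - 3) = (h - 1)*(h + 4)*(h^2 + 4*h + 3) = (h - 1)*(h + 1)*(h + 4)*(h + 3)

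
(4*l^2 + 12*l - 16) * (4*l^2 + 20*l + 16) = 16*l^4 + 128*l^3 + 240*l^2 - 128*l - 256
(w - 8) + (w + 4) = 2*w - 4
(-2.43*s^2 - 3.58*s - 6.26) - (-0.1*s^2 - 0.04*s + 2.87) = -2.33*s^2 - 3.54*s - 9.13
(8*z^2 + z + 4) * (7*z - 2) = 56*z^3 - 9*z^2 + 26*z - 8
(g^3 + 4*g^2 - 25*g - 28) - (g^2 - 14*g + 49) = g^3 + 3*g^2 - 11*g - 77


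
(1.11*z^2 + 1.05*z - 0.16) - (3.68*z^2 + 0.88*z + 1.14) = -2.57*z^2 + 0.17*z - 1.3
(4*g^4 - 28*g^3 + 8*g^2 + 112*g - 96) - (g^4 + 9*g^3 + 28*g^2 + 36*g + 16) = 3*g^4 - 37*g^3 - 20*g^2 + 76*g - 112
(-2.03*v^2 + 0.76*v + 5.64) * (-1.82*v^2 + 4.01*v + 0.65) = 3.6946*v^4 - 9.5235*v^3 - 8.5367*v^2 + 23.1104*v + 3.666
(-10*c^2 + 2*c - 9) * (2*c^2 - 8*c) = -20*c^4 + 84*c^3 - 34*c^2 + 72*c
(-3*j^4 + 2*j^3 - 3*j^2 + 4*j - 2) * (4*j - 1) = -12*j^5 + 11*j^4 - 14*j^3 + 19*j^2 - 12*j + 2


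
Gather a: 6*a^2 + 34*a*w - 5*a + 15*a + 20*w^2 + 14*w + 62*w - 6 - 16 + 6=6*a^2 + a*(34*w + 10) + 20*w^2 + 76*w - 16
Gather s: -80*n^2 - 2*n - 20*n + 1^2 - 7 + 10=-80*n^2 - 22*n + 4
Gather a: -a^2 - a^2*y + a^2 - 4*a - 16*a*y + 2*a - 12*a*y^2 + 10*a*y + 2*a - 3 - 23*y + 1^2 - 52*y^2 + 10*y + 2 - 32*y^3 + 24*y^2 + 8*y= -a^2*y + a*(-12*y^2 - 6*y) - 32*y^3 - 28*y^2 - 5*y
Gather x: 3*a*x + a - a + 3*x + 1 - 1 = x*(3*a + 3)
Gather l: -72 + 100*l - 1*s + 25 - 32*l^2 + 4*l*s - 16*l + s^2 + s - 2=-32*l^2 + l*(4*s + 84) + s^2 - 49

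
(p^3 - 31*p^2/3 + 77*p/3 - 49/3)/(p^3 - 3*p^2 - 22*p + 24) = (3*p^2 - 28*p + 49)/(3*(p^2 - 2*p - 24))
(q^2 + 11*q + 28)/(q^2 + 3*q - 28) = (q + 4)/(q - 4)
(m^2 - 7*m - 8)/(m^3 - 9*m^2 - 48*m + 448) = (m + 1)/(m^2 - m - 56)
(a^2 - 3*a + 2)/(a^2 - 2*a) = (a - 1)/a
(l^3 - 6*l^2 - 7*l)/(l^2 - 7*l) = l + 1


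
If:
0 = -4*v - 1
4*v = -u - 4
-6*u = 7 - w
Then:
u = -3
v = -1/4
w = -11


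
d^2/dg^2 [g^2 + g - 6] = 2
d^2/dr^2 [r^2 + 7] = 2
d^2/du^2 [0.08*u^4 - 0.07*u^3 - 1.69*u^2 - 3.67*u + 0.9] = 0.96*u^2 - 0.42*u - 3.38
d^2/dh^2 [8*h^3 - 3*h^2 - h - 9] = 48*h - 6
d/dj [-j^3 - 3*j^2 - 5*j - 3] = -3*j^2 - 6*j - 5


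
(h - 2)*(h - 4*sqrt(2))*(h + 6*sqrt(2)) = h^3 - 2*h^2 + 2*sqrt(2)*h^2 - 48*h - 4*sqrt(2)*h + 96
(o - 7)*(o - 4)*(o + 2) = o^3 - 9*o^2 + 6*o + 56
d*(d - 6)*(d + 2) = d^3 - 4*d^2 - 12*d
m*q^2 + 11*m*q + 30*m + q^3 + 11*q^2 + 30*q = (m + q)*(q + 5)*(q + 6)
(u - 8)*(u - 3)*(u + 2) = u^3 - 9*u^2 + 2*u + 48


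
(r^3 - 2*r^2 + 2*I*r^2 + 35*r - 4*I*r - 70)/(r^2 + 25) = (r^2 + r*(-2 + 7*I) - 14*I)/(r + 5*I)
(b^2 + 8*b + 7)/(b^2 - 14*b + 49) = (b^2 + 8*b + 7)/(b^2 - 14*b + 49)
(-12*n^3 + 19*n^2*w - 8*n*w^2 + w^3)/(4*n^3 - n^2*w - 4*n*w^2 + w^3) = (-3*n + w)/(n + w)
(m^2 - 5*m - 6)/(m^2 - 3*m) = (m^2 - 5*m - 6)/(m*(m - 3))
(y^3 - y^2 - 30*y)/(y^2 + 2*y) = (y^2 - y - 30)/(y + 2)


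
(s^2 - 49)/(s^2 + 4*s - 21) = (s - 7)/(s - 3)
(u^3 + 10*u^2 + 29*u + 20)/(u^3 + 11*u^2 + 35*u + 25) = (u + 4)/(u + 5)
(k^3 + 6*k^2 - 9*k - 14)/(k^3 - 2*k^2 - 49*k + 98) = (k + 1)/(k - 7)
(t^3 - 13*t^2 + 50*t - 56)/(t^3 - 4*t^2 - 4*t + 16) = (t - 7)/(t + 2)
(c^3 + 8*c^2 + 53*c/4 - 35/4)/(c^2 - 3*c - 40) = (c^2 + 3*c - 7/4)/(c - 8)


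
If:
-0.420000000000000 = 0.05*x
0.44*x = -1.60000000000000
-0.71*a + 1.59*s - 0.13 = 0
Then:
No Solution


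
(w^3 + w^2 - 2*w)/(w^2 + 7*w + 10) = w*(w - 1)/(w + 5)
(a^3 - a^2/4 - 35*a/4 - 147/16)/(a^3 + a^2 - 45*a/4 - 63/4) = (a + 7/4)/(a + 3)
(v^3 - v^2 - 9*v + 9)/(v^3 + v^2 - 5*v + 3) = (v - 3)/(v - 1)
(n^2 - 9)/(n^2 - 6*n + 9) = (n + 3)/(n - 3)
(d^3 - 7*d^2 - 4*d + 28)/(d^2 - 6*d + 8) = (d^2 - 5*d - 14)/(d - 4)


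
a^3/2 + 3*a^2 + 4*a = a*(a/2 + 1)*(a + 4)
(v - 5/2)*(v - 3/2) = v^2 - 4*v + 15/4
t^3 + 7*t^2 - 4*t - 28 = (t - 2)*(t + 2)*(t + 7)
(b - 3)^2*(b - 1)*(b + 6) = b^4 - b^3 - 27*b^2 + 81*b - 54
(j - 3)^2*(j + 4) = j^3 - 2*j^2 - 15*j + 36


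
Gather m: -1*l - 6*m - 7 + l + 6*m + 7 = 0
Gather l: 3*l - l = 2*l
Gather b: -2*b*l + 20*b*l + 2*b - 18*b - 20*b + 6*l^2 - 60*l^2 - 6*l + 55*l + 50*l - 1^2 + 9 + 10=b*(18*l - 36) - 54*l^2 + 99*l + 18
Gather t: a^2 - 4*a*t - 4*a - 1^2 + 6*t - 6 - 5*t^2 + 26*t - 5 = a^2 - 4*a - 5*t^2 + t*(32 - 4*a) - 12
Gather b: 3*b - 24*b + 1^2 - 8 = -21*b - 7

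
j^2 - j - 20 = (j - 5)*(j + 4)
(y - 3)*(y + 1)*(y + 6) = y^3 + 4*y^2 - 15*y - 18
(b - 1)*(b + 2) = b^2 + b - 2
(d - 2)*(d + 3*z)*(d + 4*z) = d^3 + 7*d^2*z - 2*d^2 + 12*d*z^2 - 14*d*z - 24*z^2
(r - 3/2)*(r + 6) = r^2 + 9*r/2 - 9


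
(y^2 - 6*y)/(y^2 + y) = (y - 6)/(y + 1)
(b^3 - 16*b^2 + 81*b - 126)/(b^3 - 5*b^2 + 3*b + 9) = (b^2 - 13*b + 42)/(b^2 - 2*b - 3)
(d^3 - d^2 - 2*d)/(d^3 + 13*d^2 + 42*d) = (d^2 - d - 2)/(d^2 + 13*d + 42)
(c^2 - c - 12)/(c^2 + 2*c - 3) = (c - 4)/(c - 1)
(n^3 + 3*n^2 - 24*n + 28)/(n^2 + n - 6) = (n^2 + 5*n - 14)/(n + 3)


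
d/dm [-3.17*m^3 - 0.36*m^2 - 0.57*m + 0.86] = -9.51*m^2 - 0.72*m - 0.57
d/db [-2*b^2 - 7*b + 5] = -4*b - 7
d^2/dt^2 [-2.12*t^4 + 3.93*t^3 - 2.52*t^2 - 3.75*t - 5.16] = -25.44*t^2 + 23.58*t - 5.04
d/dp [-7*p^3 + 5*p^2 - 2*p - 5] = -21*p^2 + 10*p - 2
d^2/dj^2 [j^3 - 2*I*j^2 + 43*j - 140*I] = 6*j - 4*I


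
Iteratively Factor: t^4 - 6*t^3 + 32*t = (t - 4)*(t^3 - 2*t^2 - 8*t) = (t - 4)^2*(t^2 + 2*t) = t*(t - 4)^2*(t + 2)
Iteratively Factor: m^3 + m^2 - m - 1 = (m + 1)*(m^2 - 1) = (m + 1)^2*(m - 1)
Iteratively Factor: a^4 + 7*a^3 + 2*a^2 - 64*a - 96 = (a - 3)*(a^3 + 10*a^2 + 32*a + 32) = (a - 3)*(a + 4)*(a^2 + 6*a + 8) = (a - 3)*(a + 2)*(a + 4)*(a + 4)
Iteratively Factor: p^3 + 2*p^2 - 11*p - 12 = (p + 4)*(p^2 - 2*p - 3) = (p + 1)*(p + 4)*(p - 3)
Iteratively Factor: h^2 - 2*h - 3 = (h - 3)*(h + 1)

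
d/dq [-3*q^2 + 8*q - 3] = 8 - 6*q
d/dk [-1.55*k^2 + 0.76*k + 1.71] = 0.76 - 3.1*k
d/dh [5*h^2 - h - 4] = 10*h - 1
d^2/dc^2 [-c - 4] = 0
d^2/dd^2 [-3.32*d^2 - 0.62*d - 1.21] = -6.64000000000000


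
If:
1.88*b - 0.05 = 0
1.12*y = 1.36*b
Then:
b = 0.03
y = 0.03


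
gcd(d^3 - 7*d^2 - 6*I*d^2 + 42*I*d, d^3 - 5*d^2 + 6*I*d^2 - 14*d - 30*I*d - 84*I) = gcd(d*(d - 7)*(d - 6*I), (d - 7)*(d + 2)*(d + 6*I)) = d - 7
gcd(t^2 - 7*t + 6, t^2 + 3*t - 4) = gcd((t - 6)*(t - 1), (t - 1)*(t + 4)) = t - 1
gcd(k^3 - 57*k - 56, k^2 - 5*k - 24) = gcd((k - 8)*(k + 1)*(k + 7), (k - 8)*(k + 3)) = k - 8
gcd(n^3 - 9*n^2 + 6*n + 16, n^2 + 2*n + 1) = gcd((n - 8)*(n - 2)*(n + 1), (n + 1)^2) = n + 1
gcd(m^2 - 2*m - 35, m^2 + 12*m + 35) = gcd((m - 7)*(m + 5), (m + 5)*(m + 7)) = m + 5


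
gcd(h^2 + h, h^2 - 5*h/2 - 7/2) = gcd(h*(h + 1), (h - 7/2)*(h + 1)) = h + 1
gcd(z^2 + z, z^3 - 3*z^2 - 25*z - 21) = z + 1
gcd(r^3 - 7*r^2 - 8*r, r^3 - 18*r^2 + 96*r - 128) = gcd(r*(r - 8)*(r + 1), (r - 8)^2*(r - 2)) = r - 8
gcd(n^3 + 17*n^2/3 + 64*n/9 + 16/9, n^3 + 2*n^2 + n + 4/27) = n^2 + 5*n/3 + 4/9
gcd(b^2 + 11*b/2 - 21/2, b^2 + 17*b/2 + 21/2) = b + 7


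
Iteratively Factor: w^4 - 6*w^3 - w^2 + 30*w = (w + 2)*(w^3 - 8*w^2 + 15*w) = w*(w + 2)*(w^2 - 8*w + 15) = w*(w - 3)*(w + 2)*(w - 5)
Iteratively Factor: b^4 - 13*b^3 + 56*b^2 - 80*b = (b)*(b^3 - 13*b^2 + 56*b - 80) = b*(b - 5)*(b^2 - 8*b + 16) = b*(b - 5)*(b - 4)*(b - 4)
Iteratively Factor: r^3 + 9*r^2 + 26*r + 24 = (r + 2)*(r^2 + 7*r + 12) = (r + 2)*(r + 4)*(r + 3)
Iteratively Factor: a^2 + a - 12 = (a + 4)*(a - 3)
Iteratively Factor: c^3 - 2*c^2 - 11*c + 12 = (c - 4)*(c^2 + 2*c - 3) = (c - 4)*(c + 3)*(c - 1)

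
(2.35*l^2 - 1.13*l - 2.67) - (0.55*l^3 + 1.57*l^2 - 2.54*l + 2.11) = -0.55*l^3 + 0.78*l^2 + 1.41*l - 4.78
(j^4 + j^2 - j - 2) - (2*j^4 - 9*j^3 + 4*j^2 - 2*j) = -j^4 + 9*j^3 - 3*j^2 + j - 2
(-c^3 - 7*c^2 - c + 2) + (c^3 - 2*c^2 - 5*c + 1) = -9*c^2 - 6*c + 3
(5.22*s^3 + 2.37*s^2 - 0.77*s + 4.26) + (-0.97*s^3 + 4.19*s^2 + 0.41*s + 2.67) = 4.25*s^3 + 6.56*s^2 - 0.36*s + 6.93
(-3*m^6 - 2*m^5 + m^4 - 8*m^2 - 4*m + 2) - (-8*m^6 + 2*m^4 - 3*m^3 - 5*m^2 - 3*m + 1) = 5*m^6 - 2*m^5 - m^4 + 3*m^3 - 3*m^2 - m + 1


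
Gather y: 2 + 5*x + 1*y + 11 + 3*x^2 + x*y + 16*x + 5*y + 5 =3*x^2 + 21*x + y*(x + 6) + 18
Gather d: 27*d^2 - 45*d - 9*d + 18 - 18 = 27*d^2 - 54*d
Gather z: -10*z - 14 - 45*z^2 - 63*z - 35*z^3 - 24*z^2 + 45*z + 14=-35*z^3 - 69*z^2 - 28*z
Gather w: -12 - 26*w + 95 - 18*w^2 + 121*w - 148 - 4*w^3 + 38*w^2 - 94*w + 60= -4*w^3 + 20*w^2 + w - 5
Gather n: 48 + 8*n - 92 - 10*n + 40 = -2*n - 4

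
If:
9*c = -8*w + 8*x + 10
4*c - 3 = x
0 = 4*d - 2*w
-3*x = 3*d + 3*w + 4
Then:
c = 206/399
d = -53/399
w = -106/399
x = -373/399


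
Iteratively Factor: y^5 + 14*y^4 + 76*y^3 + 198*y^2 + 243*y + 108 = (y + 3)*(y^4 + 11*y^3 + 43*y^2 + 69*y + 36) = (y + 3)^2*(y^3 + 8*y^2 + 19*y + 12) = (y + 3)^3*(y^2 + 5*y + 4) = (y + 3)^3*(y + 4)*(y + 1)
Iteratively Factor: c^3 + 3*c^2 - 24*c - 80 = (c + 4)*(c^2 - c - 20) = (c - 5)*(c + 4)*(c + 4)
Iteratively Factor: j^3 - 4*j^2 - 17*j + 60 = (j - 5)*(j^2 + j - 12) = (j - 5)*(j + 4)*(j - 3)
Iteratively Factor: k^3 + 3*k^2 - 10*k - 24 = (k - 3)*(k^2 + 6*k + 8) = (k - 3)*(k + 2)*(k + 4)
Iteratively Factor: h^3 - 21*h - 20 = (h - 5)*(h^2 + 5*h + 4) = (h - 5)*(h + 4)*(h + 1)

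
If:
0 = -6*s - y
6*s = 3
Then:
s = 1/2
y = -3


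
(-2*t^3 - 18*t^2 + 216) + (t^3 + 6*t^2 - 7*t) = -t^3 - 12*t^2 - 7*t + 216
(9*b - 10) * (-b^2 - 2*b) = -9*b^3 - 8*b^2 + 20*b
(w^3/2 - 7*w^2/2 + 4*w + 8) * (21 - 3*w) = -3*w^4/2 + 21*w^3 - 171*w^2/2 + 60*w + 168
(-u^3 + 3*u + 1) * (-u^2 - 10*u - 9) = u^5 + 10*u^4 + 6*u^3 - 31*u^2 - 37*u - 9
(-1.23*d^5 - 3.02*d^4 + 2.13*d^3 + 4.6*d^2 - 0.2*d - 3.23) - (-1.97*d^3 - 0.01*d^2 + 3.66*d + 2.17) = -1.23*d^5 - 3.02*d^4 + 4.1*d^3 + 4.61*d^2 - 3.86*d - 5.4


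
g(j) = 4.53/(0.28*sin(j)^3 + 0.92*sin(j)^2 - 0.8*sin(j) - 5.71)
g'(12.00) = 0.23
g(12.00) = -0.90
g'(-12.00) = -0.05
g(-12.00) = -0.78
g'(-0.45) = 0.22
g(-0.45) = -0.87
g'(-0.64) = 0.24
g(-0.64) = -0.91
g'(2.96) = -0.06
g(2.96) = -0.78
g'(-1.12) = 0.18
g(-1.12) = -1.02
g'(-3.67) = 0.04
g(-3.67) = -0.78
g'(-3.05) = -0.14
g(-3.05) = -0.80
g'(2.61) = 0.04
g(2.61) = -0.78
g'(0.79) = -0.09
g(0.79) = -0.79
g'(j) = 4.53*(-0.84*sin(j)^2*cos(j) - 1.84*sin(j)*cos(j) + 0.8*cos(j))/(0.28*sin(j)^3 + 0.92*sin(j)^2 - 0.8*sin(j) - 5.71)^2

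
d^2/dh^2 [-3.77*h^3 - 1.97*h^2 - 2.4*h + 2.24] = -22.62*h - 3.94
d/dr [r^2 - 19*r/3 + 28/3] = 2*r - 19/3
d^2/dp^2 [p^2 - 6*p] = 2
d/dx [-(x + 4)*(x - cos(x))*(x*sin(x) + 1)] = -(x + 4)*(x - cos(x))*(x*cos(x) + sin(x)) - (x + 4)*(x*sin(x) + 1)*(sin(x) + 1) - (x - cos(x))*(x*sin(x) + 1)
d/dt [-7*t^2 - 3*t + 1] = -14*t - 3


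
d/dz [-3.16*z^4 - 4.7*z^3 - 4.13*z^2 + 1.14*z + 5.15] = -12.64*z^3 - 14.1*z^2 - 8.26*z + 1.14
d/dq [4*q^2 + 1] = 8*q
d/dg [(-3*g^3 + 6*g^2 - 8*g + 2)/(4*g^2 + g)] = 2*(-6*g^4 - 3*g^3 + 19*g^2 - 8*g - 1)/(g^2*(16*g^2 + 8*g + 1))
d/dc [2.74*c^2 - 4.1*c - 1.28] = 5.48*c - 4.1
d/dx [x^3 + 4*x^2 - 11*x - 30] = 3*x^2 + 8*x - 11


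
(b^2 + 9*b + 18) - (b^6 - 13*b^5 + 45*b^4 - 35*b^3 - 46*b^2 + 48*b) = -b^6 + 13*b^5 - 45*b^4 + 35*b^3 + 47*b^2 - 39*b + 18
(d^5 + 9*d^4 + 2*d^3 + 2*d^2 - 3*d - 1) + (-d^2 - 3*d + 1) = d^5 + 9*d^4 + 2*d^3 + d^2 - 6*d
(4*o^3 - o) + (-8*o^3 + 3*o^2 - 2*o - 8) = -4*o^3 + 3*o^2 - 3*o - 8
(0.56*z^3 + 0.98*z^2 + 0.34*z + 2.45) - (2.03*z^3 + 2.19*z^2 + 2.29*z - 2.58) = -1.47*z^3 - 1.21*z^2 - 1.95*z + 5.03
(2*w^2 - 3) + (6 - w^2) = w^2 + 3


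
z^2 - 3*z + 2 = (z - 2)*(z - 1)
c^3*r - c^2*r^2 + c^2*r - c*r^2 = c*(c - r)*(c*r + r)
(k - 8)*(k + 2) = k^2 - 6*k - 16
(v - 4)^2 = v^2 - 8*v + 16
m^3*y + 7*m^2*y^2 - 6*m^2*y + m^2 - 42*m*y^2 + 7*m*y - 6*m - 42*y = (m - 6)*(m + 7*y)*(m*y + 1)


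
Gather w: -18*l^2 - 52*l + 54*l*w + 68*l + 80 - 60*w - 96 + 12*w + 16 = -18*l^2 + 16*l + w*(54*l - 48)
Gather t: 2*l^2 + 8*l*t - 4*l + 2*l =2*l^2 + 8*l*t - 2*l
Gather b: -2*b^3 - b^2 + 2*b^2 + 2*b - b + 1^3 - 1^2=-2*b^3 + b^2 + b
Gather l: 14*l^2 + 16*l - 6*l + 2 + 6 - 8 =14*l^2 + 10*l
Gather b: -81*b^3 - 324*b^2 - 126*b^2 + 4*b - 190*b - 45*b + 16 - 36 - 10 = -81*b^3 - 450*b^2 - 231*b - 30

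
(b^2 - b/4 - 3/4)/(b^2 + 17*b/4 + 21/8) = 2*(b - 1)/(2*b + 7)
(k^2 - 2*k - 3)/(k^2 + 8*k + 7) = (k - 3)/(k + 7)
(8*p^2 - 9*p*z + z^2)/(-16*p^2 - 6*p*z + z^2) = (-p + z)/(2*p + z)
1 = 1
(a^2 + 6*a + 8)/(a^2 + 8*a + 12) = (a + 4)/(a + 6)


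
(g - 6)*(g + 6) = g^2 - 36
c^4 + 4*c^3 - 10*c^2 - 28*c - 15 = (c - 3)*(c + 1)^2*(c + 5)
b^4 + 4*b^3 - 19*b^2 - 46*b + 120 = (b - 3)*(b - 2)*(b + 4)*(b + 5)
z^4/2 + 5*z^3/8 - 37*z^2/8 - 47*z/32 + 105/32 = (z/2 + 1/2)*(z - 5/2)*(z - 3/4)*(z + 7/2)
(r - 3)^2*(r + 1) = r^3 - 5*r^2 + 3*r + 9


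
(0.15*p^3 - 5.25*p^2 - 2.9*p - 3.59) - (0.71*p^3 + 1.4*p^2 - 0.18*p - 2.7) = -0.56*p^3 - 6.65*p^2 - 2.72*p - 0.89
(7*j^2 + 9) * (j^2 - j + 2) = 7*j^4 - 7*j^3 + 23*j^2 - 9*j + 18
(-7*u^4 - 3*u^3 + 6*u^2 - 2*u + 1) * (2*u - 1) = -14*u^5 + u^4 + 15*u^3 - 10*u^2 + 4*u - 1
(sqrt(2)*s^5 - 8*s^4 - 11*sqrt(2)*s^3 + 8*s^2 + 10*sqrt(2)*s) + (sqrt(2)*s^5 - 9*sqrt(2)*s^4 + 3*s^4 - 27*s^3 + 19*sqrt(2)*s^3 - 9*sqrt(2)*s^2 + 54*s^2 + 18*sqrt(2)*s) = 2*sqrt(2)*s^5 - 9*sqrt(2)*s^4 - 5*s^4 - 27*s^3 + 8*sqrt(2)*s^3 - 9*sqrt(2)*s^2 + 62*s^2 + 28*sqrt(2)*s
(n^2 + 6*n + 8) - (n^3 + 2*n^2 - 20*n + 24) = -n^3 - n^2 + 26*n - 16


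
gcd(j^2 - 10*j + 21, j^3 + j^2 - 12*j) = j - 3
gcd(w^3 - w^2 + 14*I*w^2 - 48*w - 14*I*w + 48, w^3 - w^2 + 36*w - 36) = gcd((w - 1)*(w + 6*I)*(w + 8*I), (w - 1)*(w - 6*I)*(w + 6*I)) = w^2 + w*(-1 + 6*I) - 6*I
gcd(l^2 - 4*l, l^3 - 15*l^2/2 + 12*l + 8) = l - 4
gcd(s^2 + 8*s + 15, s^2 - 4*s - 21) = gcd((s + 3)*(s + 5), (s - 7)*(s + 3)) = s + 3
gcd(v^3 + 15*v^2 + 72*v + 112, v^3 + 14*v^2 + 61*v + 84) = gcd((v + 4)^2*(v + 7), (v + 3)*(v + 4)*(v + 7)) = v^2 + 11*v + 28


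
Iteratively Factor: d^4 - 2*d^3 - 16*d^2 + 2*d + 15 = (d + 1)*(d^3 - 3*d^2 - 13*d + 15) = (d - 5)*(d + 1)*(d^2 + 2*d - 3) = (d - 5)*(d - 1)*(d + 1)*(d + 3)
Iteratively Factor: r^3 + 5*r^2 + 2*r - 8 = (r + 4)*(r^2 + r - 2) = (r - 1)*(r + 4)*(r + 2)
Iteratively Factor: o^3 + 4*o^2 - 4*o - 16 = (o + 4)*(o^2 - 4) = (o + 2)*(o + 4)*(o - 2)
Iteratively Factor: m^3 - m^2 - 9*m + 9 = (m - 1)*(m^2 - 9) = (m - 1)*(m + 3)*(m - 3)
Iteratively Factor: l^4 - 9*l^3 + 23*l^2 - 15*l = (l - 1)*(l^3 - 8*l^2 + 15*l) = (l - 3)*(l - 1)*(l^2 - 5*l) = l*(l - 3)*(l - 1)*(l - 5)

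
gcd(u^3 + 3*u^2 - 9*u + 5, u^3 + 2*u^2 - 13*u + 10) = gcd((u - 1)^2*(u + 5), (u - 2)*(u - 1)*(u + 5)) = u^2 + 4*u - 5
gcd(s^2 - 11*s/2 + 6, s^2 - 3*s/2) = s - 3/2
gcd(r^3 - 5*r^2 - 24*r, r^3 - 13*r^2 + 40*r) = r^2 - 8*r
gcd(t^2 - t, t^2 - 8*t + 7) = t - 1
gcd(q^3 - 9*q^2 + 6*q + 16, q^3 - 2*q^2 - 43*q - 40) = q^2 - 7*q - 8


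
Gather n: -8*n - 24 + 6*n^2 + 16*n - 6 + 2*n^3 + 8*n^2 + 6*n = 2*n^3 + 14*n^2 + 14*n - 30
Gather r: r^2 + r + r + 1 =r^2 + 2*r + 1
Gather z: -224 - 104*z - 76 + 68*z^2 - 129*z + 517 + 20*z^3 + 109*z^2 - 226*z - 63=20*z^3 + 177*z^2 - 459*z + 154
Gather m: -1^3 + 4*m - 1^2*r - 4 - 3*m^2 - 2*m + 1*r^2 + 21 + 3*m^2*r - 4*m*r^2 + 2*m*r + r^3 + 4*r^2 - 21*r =m^2*(3*r - 3) + m*(-4*r^2 + 2*r + 2) + r^3 + 5*r^2 - 22*r + 16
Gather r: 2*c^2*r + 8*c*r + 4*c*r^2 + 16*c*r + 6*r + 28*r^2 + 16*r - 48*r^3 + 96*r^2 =-48*r^3 + r^2*(4*c + 124) + r*(2*c^2 + 24*c + 22)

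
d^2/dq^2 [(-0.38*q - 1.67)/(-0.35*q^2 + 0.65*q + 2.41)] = ((-0.798*q - 0.675)*(-0.35*q^2 + 0.65*q + 2.41) - (0.38*q + 1.67)*(0.7*q - 0.65)*(1.4*q - 1.3))/(-0.35*q^2 + 0.65*q + 2.41)^3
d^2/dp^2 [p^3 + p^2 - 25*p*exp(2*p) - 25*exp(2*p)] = -100*p*exp(2*p) + 6*p - 200*exp(2*p) + 2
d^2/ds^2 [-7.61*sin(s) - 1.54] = 7.61*sin(s)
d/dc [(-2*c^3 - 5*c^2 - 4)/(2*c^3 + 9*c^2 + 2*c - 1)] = 2*(-4*c^4 - 4*c^3 + 10*c^2 + 41*c + 4)/(4*c^6 + 36*c^5 + 89*c^4 + 32*c^3 - 14*c^2 - 4*c + 1)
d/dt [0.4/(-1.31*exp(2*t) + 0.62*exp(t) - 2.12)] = (1.048*exp(t) - 0.248)*exp(t)/(1.31*exp(2*t) - 0.62*exp(t) + 2.12)^2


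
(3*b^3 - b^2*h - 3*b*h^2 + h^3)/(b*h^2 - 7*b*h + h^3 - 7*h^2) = (3*b^2 - 4*b*h + h^2)/(h*(h - 7))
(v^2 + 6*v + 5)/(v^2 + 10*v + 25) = (v + 1)/(v + 5)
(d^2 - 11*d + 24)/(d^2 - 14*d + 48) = (d - 3)/(d - 6)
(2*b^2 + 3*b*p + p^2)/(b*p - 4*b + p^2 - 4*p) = (2*b + p)/(p - 4)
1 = 1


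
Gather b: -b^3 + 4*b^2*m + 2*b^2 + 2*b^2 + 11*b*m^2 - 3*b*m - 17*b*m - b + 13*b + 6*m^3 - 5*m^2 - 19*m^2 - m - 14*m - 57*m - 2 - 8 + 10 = -b^3 + b^2*(4*m + 4) + b*(11*m^2 - 20*m + 12) + 6*m^3 - 24*m^2 - 72*m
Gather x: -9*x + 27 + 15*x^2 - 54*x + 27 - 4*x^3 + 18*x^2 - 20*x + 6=-4*x^3 + 33*x^2 - 83*x + 60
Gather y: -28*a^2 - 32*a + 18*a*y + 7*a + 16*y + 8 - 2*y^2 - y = -28*a^2 - 25*a - 2*y^2 + y*(18*a + 15) + 8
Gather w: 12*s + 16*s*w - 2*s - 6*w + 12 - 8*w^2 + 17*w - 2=10*s - 8*w^2 + w*(16*s + 11) + 10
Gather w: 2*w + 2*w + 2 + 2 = 4*w + 4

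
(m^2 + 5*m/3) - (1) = m^2 + 5*m/3 - 1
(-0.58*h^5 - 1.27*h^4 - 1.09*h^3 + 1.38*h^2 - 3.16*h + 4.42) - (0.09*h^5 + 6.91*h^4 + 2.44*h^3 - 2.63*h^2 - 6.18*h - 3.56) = -0.67*h^5 - 8.18*h^4 - 3.53*h^3 + 4.01*h^2 + 3.02*h + 7.98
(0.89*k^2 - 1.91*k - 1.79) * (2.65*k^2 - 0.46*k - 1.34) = 2.3585*k^4 - 5.4709*k^3 - 5.0575*k^2 + 3.3828*k + 2.3986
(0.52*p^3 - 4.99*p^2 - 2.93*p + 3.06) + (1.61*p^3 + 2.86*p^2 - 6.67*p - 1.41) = 2.13*p^3 - 2.13*p^2 - 9.6*p + 1.65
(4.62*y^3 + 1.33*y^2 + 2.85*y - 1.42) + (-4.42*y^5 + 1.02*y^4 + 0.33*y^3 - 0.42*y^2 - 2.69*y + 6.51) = -4.42*y^5 + 1.02*y^4 + 4.95*y^3 + 0.91*y^2 + 0.16*y + 5.09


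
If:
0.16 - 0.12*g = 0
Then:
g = 1.33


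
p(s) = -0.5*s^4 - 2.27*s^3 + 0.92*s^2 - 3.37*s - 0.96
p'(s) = -2.0*s^3 - 6.81*s^2 + 1.84*s - 3.37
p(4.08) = -292.12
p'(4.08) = -245.06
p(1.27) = -9.71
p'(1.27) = -16.11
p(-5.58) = -43.86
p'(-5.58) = 121.81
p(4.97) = -578.72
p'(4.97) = -407.97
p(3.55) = -182.30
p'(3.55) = -172.14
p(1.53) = -14.83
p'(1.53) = -23.66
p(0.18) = -1.55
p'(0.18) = -3.27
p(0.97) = -5.88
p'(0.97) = -9.82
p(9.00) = -4892.10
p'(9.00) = -1996.42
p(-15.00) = -17394.66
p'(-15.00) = 5186.78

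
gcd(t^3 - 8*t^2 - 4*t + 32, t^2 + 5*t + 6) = t + 2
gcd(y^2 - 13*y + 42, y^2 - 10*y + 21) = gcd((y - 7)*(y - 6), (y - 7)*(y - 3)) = y - 7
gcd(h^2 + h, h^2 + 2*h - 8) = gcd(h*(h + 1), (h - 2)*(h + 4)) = 1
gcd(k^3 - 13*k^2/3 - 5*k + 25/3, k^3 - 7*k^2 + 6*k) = k - 1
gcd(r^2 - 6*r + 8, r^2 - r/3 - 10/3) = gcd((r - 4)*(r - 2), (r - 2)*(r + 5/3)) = r - 2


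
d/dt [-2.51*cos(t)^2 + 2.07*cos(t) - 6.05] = (5.02*cos(t) - 2.07)*sin(t)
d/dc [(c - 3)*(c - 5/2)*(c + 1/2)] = 3*c^2 - 10*c + 19/4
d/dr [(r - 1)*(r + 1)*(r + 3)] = 3*r^2 + 6*r - 1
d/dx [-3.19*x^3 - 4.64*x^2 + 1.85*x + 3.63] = -9.57*x^2 - 9.28*x + 1.85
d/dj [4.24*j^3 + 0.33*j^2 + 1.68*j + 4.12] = 12.72*j^2 + 0.66*j + 1.68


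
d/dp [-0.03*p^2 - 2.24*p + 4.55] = -0.06*p - 2.24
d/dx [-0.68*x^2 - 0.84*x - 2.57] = -1.36*x - 0.84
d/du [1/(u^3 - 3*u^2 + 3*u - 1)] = -3/(u^4 - 4*u^3 + 6*u^2 - 4*u + 1)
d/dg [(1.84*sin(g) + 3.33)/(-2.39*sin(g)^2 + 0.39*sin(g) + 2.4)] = (4.3976*sin(g)^2 + 15.9174*sin(g) + 3.1173)*cos(g)/(5.7121*sin(g)^4 - 1.8642*sin(g)^3 - 11.3199*sin(g)^2 + 1.872*sin(g) + 5.76)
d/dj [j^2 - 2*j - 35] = 2*j - 2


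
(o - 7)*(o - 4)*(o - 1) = o^3 - 12*o^2 + 39*o - 28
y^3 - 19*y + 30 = (y - 3)*(y - 2)*(y + 5)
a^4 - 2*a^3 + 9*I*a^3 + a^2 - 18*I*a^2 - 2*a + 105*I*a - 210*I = (a - 2)*(a - 3*I)*(a + 5*I)*(a + 7*I)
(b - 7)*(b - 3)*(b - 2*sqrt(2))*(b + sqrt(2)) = b^4 - 10*b^3 - sqrt(2)*b^3 + 10*sqrt(2)*b^2 + 17*b^2 - 21*sqrt(2)*b + 40*b - 84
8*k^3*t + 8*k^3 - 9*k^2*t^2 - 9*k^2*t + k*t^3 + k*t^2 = (-8*k + t)*(-k + t)*(k*t + k)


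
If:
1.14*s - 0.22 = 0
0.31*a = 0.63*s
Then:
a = 0.39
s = 0.19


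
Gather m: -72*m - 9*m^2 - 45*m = -9*m^2 - 117*m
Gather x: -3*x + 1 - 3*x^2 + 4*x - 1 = -3*x^2 + x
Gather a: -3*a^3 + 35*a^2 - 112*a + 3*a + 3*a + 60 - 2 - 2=-3*a^3 + 35*a^2 - 106*a + 56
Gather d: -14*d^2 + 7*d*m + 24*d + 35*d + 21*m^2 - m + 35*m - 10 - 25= -14*d^2 + d*(7*m + 59) + 21*m^2 + 34*m - 35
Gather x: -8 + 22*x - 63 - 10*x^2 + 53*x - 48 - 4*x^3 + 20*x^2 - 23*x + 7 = -4*x^3 + 10*x^2 + 52*x - 112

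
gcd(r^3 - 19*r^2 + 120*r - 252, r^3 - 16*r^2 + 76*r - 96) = r - 6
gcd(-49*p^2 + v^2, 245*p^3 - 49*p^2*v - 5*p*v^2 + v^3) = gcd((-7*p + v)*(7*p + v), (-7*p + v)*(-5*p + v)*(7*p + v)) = 49*p^2 - v^2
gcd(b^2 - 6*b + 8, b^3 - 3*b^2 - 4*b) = b - 4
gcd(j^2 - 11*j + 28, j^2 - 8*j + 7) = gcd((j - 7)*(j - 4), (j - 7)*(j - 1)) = j - 7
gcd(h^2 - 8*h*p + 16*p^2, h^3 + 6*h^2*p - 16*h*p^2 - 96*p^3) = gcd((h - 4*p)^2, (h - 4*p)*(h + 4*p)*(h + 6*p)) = -h + 4*p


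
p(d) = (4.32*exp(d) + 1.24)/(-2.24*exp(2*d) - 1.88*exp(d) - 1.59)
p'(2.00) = 0.22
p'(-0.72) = 0.02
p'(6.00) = 0.00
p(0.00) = -0.97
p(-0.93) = -1.10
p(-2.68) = -0.89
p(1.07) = -0.53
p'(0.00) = 0.33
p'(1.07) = 0.40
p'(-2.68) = -0.09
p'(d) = (4.32*exp(d) + 1.24)*(4.48*exp(2*d) + 1.88*exp(d))/(-2.24*exp(2*d) - 1.88*exp(d) - 1.59)^2 + 4.32*exp(d)/(-2.24*exp(2*d) - 1.88*exp(d) - 1.59)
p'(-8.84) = -0.00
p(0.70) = -0.69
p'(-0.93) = -0.05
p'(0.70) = 0.44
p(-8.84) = -0.78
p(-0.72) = -1.10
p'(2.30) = 0.17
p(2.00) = -0.24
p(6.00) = 0.00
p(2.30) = -0.18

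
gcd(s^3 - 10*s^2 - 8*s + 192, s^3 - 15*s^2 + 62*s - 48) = s^2 - 14*s + 48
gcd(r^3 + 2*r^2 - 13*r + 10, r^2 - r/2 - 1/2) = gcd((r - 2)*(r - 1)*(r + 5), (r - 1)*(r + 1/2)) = r - 1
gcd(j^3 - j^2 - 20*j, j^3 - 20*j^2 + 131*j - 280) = j - 5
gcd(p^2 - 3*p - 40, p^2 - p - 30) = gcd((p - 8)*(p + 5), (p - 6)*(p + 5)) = p + 5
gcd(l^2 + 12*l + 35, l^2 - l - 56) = l + 7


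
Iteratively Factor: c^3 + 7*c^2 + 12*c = (c + 4)*(c^2 + 3*c) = (c + 3)*(c + 4)*(c)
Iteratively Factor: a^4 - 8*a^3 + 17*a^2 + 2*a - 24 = (a + 1)*(a^3 - 9*a^2 + 26*a - 24) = (a - 2)*(a + 1)*(a^2 - 7*a + 12) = (a - 3)*(a - 2)*(a + 1)*(a - 4)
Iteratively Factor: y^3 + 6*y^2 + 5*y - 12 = (y + 4)*(y^2 + 2*y - 3) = (y - 1)*(y + 4)*(y + 3)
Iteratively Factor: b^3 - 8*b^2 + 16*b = (b - 4)*(b^2 - 4*b) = b*(b - 4)*(b - 4)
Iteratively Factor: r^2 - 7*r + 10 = (r - 2)*(r - 5)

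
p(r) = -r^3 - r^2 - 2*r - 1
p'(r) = -3*r^2 - 2*r - 2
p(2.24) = -21.74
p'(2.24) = -21.53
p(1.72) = -12.49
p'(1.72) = -14.32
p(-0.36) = -0.36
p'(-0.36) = -1.67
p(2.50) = -27.88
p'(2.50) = -25.75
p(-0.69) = 0.23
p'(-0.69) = -2.05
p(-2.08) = 7.83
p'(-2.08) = -10.82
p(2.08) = -18.49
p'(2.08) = -19.14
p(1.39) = -8.40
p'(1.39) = -10.58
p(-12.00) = 1607.00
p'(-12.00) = -410.00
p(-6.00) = 191.00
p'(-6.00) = -98.00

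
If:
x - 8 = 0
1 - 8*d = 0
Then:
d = 1/8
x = 8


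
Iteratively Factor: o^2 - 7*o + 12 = (o - 3)*(o - 4)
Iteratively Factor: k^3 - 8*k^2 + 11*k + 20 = (k - 4)*(k^2 - 4*k - 5) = (k - 5)*(k - 4)*(k + 1)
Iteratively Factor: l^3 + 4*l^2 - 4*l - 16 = (l + 4)*(l^2 - 4) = (l - 2)*(l + 4)*(l + 2)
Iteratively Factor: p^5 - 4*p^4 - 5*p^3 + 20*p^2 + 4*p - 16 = (p - 4)*(p^4 - 5*p^2 + 4) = (p - 4)*(p - 2)*(p^3 + 2*p^2 - p - 2) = (p - 4)*(p - 2)*(p + 2)*(p^2 - 1) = (p - 4)*(p - 2)*(p + 1)*(p + 2)*(p - 1)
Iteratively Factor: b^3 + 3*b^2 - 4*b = (b - 1)*(b^2 + 4*b) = (b - 1)*(b + 4)*(b)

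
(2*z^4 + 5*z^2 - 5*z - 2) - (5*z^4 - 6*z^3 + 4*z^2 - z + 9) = -3*z^4 + 6*z^3 + z^2 - 4*z - 11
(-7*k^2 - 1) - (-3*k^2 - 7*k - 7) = -4*k^2 + 7*k + 6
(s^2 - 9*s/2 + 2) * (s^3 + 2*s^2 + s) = s^5 - 5*s^4/2 - 6*s^3 - s^2/2 + 2*s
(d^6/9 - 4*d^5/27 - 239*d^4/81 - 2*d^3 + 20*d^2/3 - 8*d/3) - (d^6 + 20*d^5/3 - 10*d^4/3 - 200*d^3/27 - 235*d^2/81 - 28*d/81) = -8*d^6/9 - 184*d^5/27 + 31*d^4/81 + 146*d^3/27 + 775*d^2/81 - 188*d/81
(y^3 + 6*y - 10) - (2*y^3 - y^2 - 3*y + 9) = -y^3 + y^2 + 9*y - 19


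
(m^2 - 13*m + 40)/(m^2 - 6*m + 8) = (m^2 - 13*m + 40)/(m^2 - 6*m + 8)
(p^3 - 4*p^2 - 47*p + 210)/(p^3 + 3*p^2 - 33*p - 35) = (p - 6)/(p + 1)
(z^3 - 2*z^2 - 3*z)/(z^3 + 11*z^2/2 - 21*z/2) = 2*(z^2 - 2*z - 3)/(2*z^2 + 11*z - 21)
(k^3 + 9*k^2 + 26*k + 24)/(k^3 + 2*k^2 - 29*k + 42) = (k^3 + 9*k^2 + 26*k + 24)/(k^3 + 2*k^2 - 29*k + 42)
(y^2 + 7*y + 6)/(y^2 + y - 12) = (y^2 + 7*y + 6)/(y^2 + y - 12)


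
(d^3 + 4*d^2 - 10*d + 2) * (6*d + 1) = 6*d^4 + 25*d^3 - 56*d^2 + 2*d + 2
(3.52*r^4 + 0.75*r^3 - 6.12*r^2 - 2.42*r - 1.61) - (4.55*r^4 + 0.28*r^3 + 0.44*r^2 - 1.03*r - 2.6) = -1.03*r^4 + 0.47*r^3 - 6.56*r^2 - 1.39*r + 0.99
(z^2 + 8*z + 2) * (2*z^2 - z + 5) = 2*z^4 + 15*z^3 + z^2 + 38*z + 10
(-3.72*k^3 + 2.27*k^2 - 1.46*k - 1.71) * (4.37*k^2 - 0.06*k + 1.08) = -16.2564*k^5 + 10.1431*k^4 - 10.534*k^3 - 4.9335*k^2 - 1.4742*k - 1.8468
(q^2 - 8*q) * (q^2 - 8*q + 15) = q^4 - 16*q^3 + 79*q^2 - 120*q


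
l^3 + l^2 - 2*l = l*(l - 1)*(l + 2)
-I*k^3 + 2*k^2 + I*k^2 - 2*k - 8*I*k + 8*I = (k - 2*I)*(k + 4*I)*(-I*k + I)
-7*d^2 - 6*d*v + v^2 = (-7*d + v)*(d + v)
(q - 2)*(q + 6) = q^2 + 4*q - 12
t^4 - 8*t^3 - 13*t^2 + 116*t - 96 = (t - 8)*(t - 3)*(t - 1)*(t + 4)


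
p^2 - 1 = (p - 1)*(p + 1)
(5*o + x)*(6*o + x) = 30*o^2 + 11*o*x + x^2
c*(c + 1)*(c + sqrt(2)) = c^3 + c^2 + sqrt(2)*c^2 + sqrt(2)*c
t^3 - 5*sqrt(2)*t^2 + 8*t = t*(t - 4*sqrt(2))*(t - sqrt(2))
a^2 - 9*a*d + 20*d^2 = (a - 5*d)*(a - 4*d)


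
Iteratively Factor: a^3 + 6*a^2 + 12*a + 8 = (a + 2)*(a^2 + 4*a + 4) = (a + 2)^2*(a + 2)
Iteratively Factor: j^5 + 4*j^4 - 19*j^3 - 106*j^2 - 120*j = (j + 4)*(j^4 - 19*j^2 - 30*j) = j*(j + 4)*(j^3 - 19*j - 30) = j*(j + 2)*(j + 4)*(j^2 - 2*j - 15) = j*(j + 2)*(j + 3)*(j + 4)*(j - 5)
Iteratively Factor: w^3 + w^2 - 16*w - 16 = (w - 4)*(w^2 + 5*w + 4) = (w - 4)*(w + 1)*(w + 4)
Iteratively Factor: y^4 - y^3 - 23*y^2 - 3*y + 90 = (y + 3)*(y^3 - 4*y^2 - 11*y + 30) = (y + 3)^2*(y^2 - 7*y + 10) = (y - 2)*(y + 3)^2*(y - 5)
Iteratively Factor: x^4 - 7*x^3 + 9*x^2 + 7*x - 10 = (x - 2)*(x^3 - 5*x^2 - x + 5) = (x - 5)*(x - 2)*(x^2 - 1) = (x - 5)*(x - 2)*(x - 1)*(x + 1)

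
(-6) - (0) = -6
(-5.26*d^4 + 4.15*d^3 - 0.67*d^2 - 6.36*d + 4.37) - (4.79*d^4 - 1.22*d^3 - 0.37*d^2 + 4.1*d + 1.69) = -10.05*d^4 + 5.37*d^3 - 0.3*d^2 - 10.46*d + 2.68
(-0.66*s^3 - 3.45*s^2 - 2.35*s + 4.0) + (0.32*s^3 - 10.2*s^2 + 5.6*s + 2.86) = -0.34*s^3 - 13.65*s^2 + 3.25*s + 6.86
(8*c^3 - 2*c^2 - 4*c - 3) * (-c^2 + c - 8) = -8*c^5 + 10*c^4 - 62*c^3 + 15*c^2 + 29*c + 24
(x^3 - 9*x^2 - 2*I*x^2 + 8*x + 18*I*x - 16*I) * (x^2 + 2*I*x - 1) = x^5 - 9*x^4 + 11*x^3 - 27*x^2 + 2*I*x^2 + 24*x - 18*I*x + 16*I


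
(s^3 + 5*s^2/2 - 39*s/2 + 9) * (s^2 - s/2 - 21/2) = s^5 + 2*s^4 - 125*s^3/4 - 15*s^2/2 + 801*s/4 - 189/2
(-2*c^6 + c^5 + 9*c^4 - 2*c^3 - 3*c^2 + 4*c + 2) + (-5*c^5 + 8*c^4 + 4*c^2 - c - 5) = -2*c^6 - 4*c^5 + 17*c^4 - 2*c^3 + c^2 + 3*c - 3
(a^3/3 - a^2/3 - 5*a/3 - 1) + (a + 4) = a^3/3 - a^2/3 - 2*a/3 + 3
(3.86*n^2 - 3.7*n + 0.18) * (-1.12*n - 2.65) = -4.3232*n^3 - 6.085*n^2 + 9.6034*n - 0.477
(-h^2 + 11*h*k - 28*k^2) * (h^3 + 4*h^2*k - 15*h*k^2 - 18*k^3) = -h^5 + 7*h^4*k + 31*h^3*k^2 - 259*h^2*k^3 + 222*h*k^4 + 504*k^5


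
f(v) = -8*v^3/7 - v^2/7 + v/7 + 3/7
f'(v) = -24*v^2/7 - 2*v/7 + 1/7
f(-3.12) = 33.30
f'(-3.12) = -32.34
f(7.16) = -425.37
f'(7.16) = -177.67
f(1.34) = -2.39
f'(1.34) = -6.40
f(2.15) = -11.28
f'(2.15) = -16.32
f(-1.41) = 3.15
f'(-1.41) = -6.27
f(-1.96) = 8.20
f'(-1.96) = -12.47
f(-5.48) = 183.43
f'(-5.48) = -101.25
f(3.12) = -35.23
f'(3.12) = -34.12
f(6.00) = -250.71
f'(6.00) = -125.00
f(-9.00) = 820.71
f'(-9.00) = -275.00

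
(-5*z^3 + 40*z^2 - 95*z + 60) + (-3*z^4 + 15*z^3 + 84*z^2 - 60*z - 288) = -3*z^4 + 10*z^3 + 124*z^2 - 155*z - 228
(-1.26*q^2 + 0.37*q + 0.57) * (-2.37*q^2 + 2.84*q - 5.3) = 2.9862*q^4 - 4.4553*q^3 + 6.3779*q^2 - 0.3422*q - 3.021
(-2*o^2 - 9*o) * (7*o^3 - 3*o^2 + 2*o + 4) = -14*o^5 - 57*o^4 + 23*o^3 - 26*o^2 - 36*o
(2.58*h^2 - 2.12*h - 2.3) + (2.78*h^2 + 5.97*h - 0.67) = 5.36*h^2 + 3.85*h - 2.97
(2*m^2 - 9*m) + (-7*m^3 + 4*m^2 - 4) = -7*m^3 + 6*m^2 - 9*m - 4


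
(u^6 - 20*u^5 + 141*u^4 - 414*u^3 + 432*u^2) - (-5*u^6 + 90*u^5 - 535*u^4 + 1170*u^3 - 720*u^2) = 6*u^6 - 110*u^5 + 676*u^4 - 1584*u^3 + 1152*u^2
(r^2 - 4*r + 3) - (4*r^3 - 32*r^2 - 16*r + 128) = -4*r^3 + 33*r^2 + 12*r - 125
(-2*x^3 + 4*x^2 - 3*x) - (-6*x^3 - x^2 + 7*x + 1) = 4*x^3 + 5*x^2 - 10*x - 1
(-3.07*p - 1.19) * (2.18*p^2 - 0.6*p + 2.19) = -6.6926*p^3 - 0.7522*p^2 - 6.0093*p - 2.6061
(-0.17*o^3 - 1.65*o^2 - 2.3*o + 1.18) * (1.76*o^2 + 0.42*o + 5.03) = -0.2992*o^5 - 2.9754*o^4 - 5.5961*o^3 - 7.1887*o^2 - 11.0734*o + 5.9354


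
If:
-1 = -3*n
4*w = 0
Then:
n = 1/3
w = 0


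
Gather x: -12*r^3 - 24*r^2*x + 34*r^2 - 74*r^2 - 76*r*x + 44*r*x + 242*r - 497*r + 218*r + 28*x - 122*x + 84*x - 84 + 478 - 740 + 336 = -12*r^3 - 40*r^2 - 37*r + x*(-24*r^2 - 32*r - 10) - 10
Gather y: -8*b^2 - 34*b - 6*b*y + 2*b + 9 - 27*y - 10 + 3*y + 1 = -8*b^2 - 32*b + y*(-6*b - 24)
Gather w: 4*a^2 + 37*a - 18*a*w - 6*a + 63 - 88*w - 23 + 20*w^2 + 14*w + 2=4*a^2 + 31*a + 20*w^2 + w*(-18*a - 74) + 42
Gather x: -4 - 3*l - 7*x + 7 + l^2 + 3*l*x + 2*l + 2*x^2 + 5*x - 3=l^2 - l + 2*x^2 + x*(3*l - 2)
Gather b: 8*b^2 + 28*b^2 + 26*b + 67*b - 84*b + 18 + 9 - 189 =36*b^2 + 9*b - 162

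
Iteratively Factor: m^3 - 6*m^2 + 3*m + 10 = (m + 1)*(m^2 - 7*m + 10) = (m - 2)*(m + 1)*(m - 5)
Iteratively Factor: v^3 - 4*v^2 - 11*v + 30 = (v + 3)*(v^2 - 7*v + 10) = (v - 5)*(v + 3)*(v - 2)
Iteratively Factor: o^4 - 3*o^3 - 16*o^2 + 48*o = (o - 4)*(o^3 + o^2 - 12*o) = (o - 4)*(o - 3)*(o^2 + 4*o) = (o - 4)*(o - 3)*(o + 4)*(o)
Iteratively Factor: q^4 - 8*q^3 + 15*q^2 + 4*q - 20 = (q - 2)*(q^3 - 6*q^2 + 3*q + 10) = (q - 5)*(q - 2)*(q^2 - q - 2) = (q - 5)*(q - 2)^2*(q + 1)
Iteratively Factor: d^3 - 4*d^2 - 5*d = (d - 5)*(d^2 + d) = d*(d - 5)*(d + 1)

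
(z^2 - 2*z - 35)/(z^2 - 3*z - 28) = (z + 5)/(z + 4)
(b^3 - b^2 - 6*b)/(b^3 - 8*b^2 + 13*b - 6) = b*(b^2 - b - 6)/(b^3 - 8*b^2 + 13*b - 6)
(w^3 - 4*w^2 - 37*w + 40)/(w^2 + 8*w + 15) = (w^2 - 9*w + 8)/(w + 3)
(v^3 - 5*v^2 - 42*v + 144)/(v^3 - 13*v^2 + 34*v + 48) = (v^2 + 3*v - 18)/(v^2 - 5*v - 6)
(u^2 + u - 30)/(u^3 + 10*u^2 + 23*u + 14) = (u^2 + u - 30)/(u^3 + 10*u^2 + 23*u + 14)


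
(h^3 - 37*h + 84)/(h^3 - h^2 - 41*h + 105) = (h - 4)/(h - 5)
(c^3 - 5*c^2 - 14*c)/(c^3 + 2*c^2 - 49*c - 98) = c/(c + 7)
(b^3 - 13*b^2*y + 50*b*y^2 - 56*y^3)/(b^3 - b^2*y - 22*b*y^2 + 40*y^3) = (b - 7*y)/(b + 5*y)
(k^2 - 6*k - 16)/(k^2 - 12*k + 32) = (k + 2)/(k - 4)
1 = 1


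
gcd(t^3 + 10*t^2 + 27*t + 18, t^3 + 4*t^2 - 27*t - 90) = t^2 + 9*t + 18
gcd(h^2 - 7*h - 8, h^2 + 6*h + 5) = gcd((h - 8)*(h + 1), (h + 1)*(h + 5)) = h + 1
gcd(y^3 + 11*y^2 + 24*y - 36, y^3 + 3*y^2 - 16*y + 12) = y^2 + 5*y - 6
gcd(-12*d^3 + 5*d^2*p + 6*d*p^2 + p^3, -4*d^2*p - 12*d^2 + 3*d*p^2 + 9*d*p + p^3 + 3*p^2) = -4*d^2 + 3*d*p + p^2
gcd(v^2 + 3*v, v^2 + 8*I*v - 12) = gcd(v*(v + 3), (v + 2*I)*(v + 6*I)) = 1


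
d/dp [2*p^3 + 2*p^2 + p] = 6*p^2 + 4*p + 1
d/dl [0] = 0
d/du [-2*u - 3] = -2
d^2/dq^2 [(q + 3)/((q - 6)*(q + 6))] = 2*(q^3 + 9*q^2 + 108*q + 108)/(q^6 - 108*q^4 + 3888*q^2 - 46656)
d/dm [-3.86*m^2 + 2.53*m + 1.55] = 2.53 - 7.72*m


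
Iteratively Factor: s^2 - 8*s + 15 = (s - 3)*(s - 5)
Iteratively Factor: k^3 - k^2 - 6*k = (k)*(k^2 - k - 6) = k*(k - 3)*(k + 2)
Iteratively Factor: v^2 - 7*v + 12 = (v - 4)*(v - 3)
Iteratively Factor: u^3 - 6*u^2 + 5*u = (u - 5)*(u^2 - u) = u*(u - 5)*(u - 1)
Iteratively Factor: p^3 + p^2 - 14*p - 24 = (p + 2)*(p^2 - p - 12) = (p - 4)*(p + 2)*(p + 3)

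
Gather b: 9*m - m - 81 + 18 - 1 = 8*m - 64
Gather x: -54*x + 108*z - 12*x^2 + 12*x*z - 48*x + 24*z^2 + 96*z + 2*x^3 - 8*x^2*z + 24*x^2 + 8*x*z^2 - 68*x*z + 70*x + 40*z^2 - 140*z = 2*x^3 + x^2*(12 - 8*z) + x*(8*z^2 - 56*z - 32) + 64*z^2 + 64*z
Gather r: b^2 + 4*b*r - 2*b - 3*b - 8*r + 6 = b^2 - 5*b + r*(4*b - 8) + 6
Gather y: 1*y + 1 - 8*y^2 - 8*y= -8*y^2 - 7*y + 1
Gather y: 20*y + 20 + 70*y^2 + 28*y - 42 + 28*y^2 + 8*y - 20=98*y^2 + 56*y - 42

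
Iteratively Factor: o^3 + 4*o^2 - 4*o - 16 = (o + 2)*(o^2 + 2*o - 8) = (o - 2)*(o + 2)*(o + 4)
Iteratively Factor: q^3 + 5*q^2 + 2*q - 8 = (q + 2)*(q^2 + 3*q - 4) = (q + 2)*(q + 4)*(q - 1)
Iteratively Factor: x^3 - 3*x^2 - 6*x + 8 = (x - 1)*(x^2 - 2*x - 8) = (x - 1)*(x + 2)*(x - 4)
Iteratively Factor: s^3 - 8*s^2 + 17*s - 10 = (s - 5)*(s^2 - 3*s + 2) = (s - 5)*(s - 2)*(s - 1)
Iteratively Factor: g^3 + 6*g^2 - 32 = (g + 4)*(g^2 + 2*g - 8) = (g + 4)^2*(g - 2)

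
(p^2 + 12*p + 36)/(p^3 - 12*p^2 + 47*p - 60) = (p^2 + 12*p + 36)/(p^3 - 12*p^2 + 47*p - 60)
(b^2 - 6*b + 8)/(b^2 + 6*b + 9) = (b^2 - 6*b + 8)/(b^2 + 6*b + 9)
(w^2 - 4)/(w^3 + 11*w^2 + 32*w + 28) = (w - 2)/(w^2 + 9*w + 14)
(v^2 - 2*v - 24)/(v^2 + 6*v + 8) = (v - 6)/(v + 2)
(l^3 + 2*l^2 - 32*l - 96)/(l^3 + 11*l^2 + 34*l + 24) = (l^2 - 2*l - 24)/(l^2 + 7*l + 6)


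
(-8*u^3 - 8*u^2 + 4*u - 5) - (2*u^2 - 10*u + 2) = -8*u^3 - 10*u^2 + 14*u - 7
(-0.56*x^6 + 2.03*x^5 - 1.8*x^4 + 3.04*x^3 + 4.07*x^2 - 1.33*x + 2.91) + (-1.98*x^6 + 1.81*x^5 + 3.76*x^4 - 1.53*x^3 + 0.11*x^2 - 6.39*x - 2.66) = -2.54*x^6 + 3.84*x^5 + 1.96*x^4 + 1.51*x^3 + 4.18*x^2 - 7.72*x + 0.25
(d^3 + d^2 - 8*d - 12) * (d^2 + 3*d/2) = d^5 + 5*d^4/2 - 13*d^3/2 - 24*d^2 - 18*d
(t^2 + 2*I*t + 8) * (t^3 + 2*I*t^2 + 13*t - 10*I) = t^5 + 4*I*t^4 + 17*t^3 + 32*I*t^2 + 124*t - 80*I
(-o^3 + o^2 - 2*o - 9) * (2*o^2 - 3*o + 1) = -2*o^5 + 5*o^4 - 8*o^3 - 11*o^2 + 25*o - 9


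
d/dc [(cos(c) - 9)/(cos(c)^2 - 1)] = (cos(c)^2 - 18*cos(c) + 1)/sin(c)^3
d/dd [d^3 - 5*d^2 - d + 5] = 3*d^2 - 10*d - 1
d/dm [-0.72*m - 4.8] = -0.720000000000000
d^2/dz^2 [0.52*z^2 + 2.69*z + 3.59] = 1.04000000000000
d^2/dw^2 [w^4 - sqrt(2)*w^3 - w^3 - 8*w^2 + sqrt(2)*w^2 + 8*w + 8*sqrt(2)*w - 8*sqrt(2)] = 12*w^2 - 6*sqrt(2)*w - 6*w - 16 + 2*sqrt(2)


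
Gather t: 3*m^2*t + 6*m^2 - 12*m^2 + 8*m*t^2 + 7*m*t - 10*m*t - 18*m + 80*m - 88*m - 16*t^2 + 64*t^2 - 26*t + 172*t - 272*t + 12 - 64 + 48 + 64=-6*m^2 - 26*m + t^2*(8*m + 48) + t*(3*m^2 - 3*m - 126) + 60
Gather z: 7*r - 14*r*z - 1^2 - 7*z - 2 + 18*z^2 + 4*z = 7*r + 18*z^2 + z*(-14*r - 3) - 3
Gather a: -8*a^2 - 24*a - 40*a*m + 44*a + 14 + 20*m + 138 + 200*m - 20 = -8*a^2 + a*(20 - 40*m) + 220*m + 132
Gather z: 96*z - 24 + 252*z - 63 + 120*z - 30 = 468*z - 117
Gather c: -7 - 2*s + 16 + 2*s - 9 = 0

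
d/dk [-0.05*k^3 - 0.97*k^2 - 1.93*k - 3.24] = -0.15*k^2 - 1.94*k - 1.93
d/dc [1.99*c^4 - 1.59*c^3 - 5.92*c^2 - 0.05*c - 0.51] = 7.96*c^3 - 4.77*c^2 - 11.84*c - 0.05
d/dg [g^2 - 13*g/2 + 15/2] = 2*g - 13/2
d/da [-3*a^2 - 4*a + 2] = -6*a - 4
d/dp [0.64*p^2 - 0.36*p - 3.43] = 1.28*p - 0.36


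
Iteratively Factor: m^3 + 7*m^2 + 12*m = (m + 4)*(m^2 + 3*m) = m*(m + 4)*(m + 3)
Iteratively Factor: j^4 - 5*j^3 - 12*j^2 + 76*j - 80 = (j - 5)*(j^3 - 12*j + 16) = (j - 5)*(j + 4)*(j^2 - 4*j + 4) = (j - 5)*(j - 2)*(j + 4)*(j - 2)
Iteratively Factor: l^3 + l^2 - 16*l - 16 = (l + 1)*(l^2 - 16) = (l - 4)*(l + 1)*(l + 4)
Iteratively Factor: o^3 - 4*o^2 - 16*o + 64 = (o - 4)*(o^2 - 16) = (o - 4)^2*(o + 4)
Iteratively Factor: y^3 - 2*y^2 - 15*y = (y - 5)*(y^2 + 3*y) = y*(y - 5)*(y + 3)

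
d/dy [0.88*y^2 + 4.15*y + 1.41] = 1.76*y + 4.15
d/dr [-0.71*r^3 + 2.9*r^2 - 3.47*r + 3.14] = -2.13*r^2 + 5.8*r - 3.47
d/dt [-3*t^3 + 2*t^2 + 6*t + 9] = -9*t^2 + 4*t + 6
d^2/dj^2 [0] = 0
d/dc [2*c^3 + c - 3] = 6*c^2 + 1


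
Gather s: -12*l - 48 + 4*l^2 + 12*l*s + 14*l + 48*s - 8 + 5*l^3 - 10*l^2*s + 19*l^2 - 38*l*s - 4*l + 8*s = 5*l^3 + 23*l^2 - 2*l + s*(-10*l^2 - 26*l + 56) - 56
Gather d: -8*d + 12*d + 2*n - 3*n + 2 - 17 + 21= 4*d - n + 6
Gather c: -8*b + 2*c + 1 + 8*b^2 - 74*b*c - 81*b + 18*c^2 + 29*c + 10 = 8*b^2 - 89*b + 18*c^2 + c*(31 - 74*b) + 11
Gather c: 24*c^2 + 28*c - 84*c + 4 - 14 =24*c^2 - 56*c - 10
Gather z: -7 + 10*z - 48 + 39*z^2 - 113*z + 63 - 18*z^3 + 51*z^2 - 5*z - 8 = -18*z^3 + 90*z^2 - 108*z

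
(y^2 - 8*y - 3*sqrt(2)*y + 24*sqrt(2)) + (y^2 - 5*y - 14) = 2*y^2 - 13*y - 3*sqrt(2)*y - 14 + 24*sqrt(2)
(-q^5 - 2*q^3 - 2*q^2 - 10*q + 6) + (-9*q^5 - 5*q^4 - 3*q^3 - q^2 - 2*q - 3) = -10*q^5 - 5*q^4 - 5*q^3 - 3*q^2 - 12*q + 3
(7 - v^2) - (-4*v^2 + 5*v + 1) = 3*v^2 - 5*v + 6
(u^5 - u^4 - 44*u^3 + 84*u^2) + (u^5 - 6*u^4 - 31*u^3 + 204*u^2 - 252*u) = 2*u^5 - 7*u^4 - 75*u^3 + 288*u^2 - 252*u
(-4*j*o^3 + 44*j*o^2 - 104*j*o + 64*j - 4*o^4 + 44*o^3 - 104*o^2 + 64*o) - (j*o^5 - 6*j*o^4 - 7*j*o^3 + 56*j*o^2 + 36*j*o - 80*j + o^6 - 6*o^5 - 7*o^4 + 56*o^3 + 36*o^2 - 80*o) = -j*o^5 + 6*j*o^4 + 3*j*o^3 - 12*j*o^2 - 140*j*o + 144*j - o^6 + 6*o^5 + 3*o^4 - 12*o^3 - 140*o^2 + 144*o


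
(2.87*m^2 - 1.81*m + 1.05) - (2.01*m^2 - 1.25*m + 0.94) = 0.86*m^2 - 0.56*m + 0.11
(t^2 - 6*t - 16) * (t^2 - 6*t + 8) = t^4 - 12*t^3 + 28*t^2 + 48*t - 128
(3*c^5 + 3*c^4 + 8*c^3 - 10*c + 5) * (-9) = -27*c^5 - 27*c^4 - 72*c^3 + 90*c - 45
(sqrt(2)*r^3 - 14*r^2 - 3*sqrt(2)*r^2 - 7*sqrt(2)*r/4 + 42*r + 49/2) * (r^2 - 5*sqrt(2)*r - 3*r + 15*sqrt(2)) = sqrt(2)*r^5 - 24*r^4 - 6*sqrt(2)*r^4 + 309*sqrt(2)*r^3/4 + 144*r^3 - 1659*sqrt(2)*r^2/4 - 174*r^2 - 126*r + 1015*sqrt(2)*r/2 + 735*sqrt(2)/2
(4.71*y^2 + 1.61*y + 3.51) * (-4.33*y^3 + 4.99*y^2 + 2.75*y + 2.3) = -20.3943*y^5 + 16.5316*y^4 + 5.7881*y^3 + 32.7754*y^2 + 13.3555*y + 8.073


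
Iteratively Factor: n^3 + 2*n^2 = (n)*(n^2 + 2*n) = n*(n + 2)*(n)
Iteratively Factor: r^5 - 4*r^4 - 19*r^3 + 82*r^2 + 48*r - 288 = (r + 4)*(r^4 - 8*r^3 + 13*r^2 + 30*r - 72) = (r + 2)*(r + 4)*(r^3 - 10*r^2 + 33*r - 36) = (r - 3)*(r + 2)*(r + 4)*(r^2 - 7*r + 12) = (r - 3)^2*(r + 2)*(r + 4)*(r - 4)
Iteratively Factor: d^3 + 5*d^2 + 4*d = (d + 4)*(d^2 + d) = d*(d + 4)*(d + 1)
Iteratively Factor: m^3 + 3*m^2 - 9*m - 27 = (m + 3)*(m^2 - 9) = (m + 3)^2*(m - 3)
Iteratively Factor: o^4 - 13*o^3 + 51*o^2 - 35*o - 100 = (o + 1)*(o^3 - 14*o^2 + 65*o - 100) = (o - 5)*(o + 1)*(o^2 - 9*o + 20) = (o - 5)^2*(o + 1)*(o - 4)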